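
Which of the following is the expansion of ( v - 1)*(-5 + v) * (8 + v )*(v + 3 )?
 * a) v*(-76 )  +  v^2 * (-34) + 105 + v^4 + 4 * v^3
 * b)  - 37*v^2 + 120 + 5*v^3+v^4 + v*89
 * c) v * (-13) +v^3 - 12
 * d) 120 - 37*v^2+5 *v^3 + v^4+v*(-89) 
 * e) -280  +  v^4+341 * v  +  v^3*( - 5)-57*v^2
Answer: d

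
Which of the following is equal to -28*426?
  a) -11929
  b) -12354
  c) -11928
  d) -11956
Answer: c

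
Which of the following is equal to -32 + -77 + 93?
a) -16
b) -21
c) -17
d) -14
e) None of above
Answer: a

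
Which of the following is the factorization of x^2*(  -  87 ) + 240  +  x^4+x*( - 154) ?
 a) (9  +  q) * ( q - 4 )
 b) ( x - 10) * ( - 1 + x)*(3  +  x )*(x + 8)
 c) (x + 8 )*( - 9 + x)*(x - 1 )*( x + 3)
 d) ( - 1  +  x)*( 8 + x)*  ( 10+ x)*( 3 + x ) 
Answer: b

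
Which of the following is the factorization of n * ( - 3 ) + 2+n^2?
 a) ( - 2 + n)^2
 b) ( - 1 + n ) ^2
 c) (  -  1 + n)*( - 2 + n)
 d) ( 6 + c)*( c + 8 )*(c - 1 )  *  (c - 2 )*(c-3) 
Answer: c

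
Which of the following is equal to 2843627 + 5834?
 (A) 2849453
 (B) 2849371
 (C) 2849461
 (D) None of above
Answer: C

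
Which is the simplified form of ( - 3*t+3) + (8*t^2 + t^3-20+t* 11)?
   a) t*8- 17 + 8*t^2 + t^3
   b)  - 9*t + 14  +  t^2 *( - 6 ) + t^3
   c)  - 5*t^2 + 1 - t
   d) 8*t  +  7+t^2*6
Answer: a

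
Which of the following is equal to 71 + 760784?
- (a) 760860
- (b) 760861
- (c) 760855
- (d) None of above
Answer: c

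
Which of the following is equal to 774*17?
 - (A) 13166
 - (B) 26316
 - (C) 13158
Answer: C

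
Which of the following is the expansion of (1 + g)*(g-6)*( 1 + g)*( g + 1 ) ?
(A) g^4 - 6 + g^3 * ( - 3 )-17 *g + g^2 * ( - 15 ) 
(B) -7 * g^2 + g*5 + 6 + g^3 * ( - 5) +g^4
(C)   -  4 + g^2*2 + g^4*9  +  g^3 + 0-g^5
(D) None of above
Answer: A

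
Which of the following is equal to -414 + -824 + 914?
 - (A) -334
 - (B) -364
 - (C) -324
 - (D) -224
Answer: C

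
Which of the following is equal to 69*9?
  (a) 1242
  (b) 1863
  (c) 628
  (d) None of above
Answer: d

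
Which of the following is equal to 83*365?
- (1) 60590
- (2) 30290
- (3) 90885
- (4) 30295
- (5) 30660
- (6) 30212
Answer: 4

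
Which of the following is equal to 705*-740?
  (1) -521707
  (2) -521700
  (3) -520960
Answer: 2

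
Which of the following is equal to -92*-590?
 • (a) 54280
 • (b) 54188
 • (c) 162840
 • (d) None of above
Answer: a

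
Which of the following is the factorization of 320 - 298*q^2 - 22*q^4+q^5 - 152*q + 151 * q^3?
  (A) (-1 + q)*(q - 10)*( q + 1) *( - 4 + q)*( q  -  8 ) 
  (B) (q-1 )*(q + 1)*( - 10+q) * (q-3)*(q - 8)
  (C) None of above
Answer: A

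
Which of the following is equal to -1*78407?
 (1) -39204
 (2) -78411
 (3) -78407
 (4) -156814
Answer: 3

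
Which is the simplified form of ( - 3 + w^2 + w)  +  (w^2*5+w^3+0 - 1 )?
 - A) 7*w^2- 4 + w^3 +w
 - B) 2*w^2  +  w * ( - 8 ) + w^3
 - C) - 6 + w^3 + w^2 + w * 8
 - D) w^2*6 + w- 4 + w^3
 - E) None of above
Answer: D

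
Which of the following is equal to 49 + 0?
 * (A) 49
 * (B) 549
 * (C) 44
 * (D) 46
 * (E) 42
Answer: A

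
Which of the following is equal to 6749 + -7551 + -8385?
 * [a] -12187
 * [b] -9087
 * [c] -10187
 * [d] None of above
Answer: d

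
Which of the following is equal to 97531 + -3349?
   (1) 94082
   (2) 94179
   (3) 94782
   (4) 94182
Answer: 4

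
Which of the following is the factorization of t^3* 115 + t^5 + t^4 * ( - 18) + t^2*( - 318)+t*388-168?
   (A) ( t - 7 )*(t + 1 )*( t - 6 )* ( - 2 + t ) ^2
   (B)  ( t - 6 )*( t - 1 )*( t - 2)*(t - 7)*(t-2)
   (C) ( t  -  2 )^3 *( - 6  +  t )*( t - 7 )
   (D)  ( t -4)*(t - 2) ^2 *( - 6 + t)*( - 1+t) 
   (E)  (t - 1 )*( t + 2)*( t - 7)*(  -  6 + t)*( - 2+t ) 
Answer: B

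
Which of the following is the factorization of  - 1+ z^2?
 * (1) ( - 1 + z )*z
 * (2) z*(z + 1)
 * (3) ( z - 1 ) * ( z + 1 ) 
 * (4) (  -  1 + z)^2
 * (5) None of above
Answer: 3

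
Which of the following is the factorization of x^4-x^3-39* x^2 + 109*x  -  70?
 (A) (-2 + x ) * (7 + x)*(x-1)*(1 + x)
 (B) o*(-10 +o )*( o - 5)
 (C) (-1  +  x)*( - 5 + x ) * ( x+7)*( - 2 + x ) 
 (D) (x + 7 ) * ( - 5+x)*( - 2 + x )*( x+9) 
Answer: C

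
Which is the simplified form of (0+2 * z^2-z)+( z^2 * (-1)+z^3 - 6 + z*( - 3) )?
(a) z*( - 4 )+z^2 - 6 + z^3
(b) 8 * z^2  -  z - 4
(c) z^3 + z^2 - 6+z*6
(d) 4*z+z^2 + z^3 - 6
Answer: a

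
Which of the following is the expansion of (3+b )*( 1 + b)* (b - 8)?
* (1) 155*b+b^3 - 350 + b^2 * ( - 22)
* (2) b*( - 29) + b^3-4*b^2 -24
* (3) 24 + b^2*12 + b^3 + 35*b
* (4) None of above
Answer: 2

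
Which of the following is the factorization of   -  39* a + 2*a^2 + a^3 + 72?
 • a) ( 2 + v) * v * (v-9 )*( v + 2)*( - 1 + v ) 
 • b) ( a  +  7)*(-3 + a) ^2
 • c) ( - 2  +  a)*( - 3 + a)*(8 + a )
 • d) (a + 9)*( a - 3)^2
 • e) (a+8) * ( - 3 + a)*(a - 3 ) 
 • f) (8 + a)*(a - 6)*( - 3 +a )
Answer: e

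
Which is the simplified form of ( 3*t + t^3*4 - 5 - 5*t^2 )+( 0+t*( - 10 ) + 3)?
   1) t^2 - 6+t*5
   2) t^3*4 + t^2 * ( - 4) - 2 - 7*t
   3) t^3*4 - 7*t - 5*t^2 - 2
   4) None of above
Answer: 3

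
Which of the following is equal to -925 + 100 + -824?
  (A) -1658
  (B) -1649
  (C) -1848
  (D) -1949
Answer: B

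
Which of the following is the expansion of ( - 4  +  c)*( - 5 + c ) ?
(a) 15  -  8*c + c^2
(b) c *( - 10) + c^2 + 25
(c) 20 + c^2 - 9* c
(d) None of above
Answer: c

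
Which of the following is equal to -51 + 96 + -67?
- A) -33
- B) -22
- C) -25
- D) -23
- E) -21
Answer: B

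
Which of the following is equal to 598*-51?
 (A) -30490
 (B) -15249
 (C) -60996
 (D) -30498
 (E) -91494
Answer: D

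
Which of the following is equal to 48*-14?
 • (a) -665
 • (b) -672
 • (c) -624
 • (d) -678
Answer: b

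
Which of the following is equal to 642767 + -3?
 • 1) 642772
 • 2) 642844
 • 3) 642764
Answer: 3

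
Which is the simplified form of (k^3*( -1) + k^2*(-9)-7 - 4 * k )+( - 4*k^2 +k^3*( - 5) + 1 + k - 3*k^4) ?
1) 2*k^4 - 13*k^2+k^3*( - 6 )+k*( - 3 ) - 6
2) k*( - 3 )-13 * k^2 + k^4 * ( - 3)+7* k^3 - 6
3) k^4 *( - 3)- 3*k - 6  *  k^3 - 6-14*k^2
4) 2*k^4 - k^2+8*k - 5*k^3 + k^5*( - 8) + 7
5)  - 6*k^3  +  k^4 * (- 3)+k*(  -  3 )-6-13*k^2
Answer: 5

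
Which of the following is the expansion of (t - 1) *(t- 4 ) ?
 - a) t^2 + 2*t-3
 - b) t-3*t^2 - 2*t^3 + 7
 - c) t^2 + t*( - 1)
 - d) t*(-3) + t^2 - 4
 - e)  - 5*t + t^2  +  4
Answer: e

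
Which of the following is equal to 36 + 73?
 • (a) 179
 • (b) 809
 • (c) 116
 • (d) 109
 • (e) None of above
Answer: d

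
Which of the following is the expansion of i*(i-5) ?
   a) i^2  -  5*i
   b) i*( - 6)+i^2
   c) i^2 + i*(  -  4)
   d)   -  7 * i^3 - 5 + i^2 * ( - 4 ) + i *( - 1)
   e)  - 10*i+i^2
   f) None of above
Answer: a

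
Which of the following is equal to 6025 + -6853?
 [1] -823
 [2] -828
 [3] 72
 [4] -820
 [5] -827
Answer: 2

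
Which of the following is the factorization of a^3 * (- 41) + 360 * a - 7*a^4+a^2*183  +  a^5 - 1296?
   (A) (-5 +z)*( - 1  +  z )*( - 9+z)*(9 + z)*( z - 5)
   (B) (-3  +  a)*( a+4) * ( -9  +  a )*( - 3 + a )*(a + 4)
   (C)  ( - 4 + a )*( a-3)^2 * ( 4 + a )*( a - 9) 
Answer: B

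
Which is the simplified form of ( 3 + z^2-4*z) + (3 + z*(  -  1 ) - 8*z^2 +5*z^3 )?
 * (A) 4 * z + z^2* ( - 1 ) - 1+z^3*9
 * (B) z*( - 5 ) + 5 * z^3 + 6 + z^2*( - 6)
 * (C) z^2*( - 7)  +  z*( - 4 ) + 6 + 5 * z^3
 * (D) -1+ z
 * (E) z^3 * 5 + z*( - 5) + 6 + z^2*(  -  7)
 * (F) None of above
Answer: E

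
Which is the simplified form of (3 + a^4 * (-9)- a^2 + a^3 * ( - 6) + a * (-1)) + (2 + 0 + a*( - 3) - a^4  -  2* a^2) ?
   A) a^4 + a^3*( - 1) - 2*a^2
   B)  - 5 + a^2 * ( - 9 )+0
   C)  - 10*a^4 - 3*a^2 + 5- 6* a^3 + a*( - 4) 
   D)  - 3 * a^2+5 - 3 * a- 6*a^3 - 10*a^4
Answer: C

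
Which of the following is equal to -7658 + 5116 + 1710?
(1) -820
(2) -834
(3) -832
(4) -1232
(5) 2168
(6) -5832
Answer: 3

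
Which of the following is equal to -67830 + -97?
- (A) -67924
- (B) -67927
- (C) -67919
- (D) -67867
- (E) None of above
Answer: B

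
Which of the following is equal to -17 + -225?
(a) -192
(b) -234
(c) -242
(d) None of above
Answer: c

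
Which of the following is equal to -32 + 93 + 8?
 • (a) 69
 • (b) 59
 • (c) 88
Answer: a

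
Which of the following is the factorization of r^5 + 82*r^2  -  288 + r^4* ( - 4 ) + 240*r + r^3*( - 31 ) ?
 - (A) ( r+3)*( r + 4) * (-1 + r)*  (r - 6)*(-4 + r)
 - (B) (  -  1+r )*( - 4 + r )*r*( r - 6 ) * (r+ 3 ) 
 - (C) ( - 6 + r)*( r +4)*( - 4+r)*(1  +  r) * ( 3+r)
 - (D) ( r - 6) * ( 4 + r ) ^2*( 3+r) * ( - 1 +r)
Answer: A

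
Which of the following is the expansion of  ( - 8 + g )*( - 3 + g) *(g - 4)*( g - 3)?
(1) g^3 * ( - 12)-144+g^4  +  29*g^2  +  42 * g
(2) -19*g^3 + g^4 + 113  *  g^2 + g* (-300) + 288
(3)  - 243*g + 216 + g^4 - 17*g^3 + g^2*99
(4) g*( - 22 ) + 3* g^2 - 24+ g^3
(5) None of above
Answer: 5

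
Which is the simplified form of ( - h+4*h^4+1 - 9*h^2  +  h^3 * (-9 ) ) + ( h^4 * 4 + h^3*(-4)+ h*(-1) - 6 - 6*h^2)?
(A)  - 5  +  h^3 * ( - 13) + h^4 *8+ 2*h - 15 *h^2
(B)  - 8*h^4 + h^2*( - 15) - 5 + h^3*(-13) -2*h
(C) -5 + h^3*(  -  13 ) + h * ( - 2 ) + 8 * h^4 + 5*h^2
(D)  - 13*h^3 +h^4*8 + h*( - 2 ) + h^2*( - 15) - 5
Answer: D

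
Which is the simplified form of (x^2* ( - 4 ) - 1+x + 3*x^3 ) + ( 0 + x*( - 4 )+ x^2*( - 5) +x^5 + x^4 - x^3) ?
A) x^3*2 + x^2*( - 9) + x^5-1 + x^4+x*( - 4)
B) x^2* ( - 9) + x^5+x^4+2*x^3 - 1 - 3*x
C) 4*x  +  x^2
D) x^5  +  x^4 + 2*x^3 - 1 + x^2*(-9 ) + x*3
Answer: B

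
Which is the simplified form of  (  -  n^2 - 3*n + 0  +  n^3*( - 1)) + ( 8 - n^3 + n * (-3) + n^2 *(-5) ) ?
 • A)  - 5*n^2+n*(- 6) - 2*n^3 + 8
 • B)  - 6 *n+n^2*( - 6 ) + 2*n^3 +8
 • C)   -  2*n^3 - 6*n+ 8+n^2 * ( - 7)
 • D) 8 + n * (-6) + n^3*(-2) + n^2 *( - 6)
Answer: D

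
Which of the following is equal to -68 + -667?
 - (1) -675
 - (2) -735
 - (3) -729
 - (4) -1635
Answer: 2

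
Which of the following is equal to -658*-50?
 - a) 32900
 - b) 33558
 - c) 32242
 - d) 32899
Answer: a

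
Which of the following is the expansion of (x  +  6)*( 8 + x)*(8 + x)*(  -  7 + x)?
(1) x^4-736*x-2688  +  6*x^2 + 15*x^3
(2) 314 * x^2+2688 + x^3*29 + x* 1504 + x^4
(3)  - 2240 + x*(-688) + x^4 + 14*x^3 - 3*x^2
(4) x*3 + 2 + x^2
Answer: 1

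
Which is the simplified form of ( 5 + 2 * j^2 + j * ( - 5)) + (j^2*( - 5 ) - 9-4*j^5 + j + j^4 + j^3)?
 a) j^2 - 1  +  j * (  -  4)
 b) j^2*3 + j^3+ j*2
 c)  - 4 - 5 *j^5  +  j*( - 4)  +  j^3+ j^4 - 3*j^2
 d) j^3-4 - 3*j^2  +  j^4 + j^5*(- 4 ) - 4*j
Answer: d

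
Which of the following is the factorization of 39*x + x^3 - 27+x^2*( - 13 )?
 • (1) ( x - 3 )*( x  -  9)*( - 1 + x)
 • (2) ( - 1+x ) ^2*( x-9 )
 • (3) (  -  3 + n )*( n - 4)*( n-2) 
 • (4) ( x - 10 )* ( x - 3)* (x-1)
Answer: 1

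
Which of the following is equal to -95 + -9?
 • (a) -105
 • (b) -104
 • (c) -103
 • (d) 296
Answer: b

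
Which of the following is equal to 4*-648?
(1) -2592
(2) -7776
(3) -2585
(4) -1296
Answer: 1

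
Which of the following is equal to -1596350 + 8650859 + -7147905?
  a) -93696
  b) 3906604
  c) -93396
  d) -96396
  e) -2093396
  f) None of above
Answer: c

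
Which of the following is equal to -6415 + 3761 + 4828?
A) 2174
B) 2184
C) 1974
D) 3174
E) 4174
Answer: A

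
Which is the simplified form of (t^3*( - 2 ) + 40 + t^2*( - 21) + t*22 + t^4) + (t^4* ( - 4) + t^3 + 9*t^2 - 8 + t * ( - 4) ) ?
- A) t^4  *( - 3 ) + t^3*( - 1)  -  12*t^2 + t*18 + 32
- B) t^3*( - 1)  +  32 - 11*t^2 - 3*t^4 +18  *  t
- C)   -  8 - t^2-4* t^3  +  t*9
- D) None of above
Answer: A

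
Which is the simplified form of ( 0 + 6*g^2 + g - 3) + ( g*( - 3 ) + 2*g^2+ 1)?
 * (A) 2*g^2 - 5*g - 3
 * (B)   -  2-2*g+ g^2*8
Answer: B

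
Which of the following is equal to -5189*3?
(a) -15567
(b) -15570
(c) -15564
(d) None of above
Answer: a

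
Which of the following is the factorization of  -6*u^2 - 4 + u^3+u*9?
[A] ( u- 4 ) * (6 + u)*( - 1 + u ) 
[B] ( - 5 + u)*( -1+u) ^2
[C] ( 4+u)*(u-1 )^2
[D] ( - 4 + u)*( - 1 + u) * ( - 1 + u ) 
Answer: D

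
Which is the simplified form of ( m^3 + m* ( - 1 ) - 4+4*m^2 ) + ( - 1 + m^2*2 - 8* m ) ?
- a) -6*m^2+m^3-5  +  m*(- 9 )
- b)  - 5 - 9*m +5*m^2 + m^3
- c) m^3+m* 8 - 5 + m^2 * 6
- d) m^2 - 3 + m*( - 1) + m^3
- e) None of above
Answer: e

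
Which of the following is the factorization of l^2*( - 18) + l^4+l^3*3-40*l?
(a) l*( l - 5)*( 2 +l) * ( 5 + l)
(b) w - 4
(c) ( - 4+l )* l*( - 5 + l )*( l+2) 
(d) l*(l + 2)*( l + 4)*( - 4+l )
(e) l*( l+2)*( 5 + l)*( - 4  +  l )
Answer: e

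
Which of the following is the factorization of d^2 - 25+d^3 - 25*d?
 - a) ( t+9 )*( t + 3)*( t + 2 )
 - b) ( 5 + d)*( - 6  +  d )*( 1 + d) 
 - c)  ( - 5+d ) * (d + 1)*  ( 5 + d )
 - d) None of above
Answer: c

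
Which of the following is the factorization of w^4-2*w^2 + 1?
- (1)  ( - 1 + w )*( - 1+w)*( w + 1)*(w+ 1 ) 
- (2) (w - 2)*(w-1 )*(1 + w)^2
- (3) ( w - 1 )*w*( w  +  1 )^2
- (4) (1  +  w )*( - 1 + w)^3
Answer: 1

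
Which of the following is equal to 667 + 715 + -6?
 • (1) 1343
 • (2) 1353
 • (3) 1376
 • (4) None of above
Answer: 3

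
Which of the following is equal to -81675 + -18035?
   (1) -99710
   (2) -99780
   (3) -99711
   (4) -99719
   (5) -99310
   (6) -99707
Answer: 1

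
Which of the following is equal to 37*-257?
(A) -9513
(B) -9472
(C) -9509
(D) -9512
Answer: C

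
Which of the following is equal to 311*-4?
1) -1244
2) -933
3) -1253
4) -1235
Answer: 1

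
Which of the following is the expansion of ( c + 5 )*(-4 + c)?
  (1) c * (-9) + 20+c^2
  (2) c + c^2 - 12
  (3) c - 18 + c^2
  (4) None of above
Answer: 4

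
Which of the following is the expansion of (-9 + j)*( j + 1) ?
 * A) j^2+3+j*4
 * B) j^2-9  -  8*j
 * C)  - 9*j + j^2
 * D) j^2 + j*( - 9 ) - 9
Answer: B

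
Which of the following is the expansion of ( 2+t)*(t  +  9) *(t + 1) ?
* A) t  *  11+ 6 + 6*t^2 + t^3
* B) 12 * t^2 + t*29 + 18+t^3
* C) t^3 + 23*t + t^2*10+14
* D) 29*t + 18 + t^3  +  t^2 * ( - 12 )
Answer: B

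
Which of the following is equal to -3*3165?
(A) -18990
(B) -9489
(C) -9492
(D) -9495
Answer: D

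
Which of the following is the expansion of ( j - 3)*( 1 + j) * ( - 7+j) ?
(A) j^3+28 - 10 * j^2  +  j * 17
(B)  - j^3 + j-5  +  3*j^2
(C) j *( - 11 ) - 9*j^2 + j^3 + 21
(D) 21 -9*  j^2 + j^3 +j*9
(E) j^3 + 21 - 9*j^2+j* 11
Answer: E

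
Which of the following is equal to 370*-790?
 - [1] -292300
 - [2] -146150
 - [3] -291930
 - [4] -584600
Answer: 1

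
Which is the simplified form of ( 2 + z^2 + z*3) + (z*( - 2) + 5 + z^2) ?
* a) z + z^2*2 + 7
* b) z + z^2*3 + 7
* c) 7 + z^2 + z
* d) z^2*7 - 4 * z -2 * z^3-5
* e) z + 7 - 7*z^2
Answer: a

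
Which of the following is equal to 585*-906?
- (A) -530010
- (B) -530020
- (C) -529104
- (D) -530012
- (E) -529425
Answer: A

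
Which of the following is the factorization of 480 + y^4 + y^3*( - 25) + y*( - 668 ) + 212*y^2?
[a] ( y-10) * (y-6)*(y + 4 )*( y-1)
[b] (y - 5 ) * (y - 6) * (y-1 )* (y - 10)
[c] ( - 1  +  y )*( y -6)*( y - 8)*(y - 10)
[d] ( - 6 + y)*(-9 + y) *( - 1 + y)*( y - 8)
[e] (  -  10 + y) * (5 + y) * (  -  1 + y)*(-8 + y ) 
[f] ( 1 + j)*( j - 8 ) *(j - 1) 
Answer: c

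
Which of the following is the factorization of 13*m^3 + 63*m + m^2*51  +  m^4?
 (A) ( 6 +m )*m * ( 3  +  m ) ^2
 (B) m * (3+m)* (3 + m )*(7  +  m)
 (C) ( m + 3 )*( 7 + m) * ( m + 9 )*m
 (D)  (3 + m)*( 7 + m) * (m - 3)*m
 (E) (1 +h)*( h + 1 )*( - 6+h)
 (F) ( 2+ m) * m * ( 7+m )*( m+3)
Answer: B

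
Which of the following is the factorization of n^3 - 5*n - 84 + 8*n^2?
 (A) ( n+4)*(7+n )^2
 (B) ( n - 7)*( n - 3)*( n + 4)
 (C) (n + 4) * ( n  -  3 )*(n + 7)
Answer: C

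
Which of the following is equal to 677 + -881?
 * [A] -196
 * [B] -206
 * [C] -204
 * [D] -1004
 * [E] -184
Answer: C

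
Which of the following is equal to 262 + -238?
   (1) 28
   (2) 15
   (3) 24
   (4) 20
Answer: 3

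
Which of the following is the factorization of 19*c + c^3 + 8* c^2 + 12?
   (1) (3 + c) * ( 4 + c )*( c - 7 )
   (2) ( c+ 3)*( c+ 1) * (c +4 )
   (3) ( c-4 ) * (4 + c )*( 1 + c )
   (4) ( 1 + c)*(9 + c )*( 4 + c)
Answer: 2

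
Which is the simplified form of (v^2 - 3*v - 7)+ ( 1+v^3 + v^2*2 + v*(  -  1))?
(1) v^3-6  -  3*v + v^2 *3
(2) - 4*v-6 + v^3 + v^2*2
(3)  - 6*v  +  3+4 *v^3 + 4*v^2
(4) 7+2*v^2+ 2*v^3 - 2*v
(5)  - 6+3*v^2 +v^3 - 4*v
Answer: 5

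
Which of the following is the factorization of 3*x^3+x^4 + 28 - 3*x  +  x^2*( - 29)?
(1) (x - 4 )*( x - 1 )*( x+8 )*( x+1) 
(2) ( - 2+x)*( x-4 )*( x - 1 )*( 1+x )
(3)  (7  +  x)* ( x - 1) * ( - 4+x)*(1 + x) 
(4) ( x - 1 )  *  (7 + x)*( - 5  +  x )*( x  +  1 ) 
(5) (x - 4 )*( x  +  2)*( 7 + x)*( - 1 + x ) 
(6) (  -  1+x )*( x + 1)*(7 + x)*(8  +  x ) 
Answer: 3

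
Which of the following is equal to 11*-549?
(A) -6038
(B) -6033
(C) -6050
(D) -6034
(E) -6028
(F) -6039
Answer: F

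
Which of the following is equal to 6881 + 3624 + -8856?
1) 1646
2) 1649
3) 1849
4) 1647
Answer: 2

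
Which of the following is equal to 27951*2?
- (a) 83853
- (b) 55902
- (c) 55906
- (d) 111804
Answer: b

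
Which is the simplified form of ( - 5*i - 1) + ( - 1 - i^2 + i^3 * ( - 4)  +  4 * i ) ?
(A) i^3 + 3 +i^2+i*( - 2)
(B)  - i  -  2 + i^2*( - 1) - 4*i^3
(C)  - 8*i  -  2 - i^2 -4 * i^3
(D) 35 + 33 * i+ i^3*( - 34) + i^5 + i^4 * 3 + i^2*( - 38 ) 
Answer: B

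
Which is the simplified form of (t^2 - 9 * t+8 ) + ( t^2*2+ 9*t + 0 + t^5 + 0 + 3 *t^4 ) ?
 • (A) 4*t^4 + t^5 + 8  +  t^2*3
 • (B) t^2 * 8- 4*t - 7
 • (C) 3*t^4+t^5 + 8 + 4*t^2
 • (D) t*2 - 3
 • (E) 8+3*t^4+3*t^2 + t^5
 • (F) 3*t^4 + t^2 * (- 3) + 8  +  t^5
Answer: E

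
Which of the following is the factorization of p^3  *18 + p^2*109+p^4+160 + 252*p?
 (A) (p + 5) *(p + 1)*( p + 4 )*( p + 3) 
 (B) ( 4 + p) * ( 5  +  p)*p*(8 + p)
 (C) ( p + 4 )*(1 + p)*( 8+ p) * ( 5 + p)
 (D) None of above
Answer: C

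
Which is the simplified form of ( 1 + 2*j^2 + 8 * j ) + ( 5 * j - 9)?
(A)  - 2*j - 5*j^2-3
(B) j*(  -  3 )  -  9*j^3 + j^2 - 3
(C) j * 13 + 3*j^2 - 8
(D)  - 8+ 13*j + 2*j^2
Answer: D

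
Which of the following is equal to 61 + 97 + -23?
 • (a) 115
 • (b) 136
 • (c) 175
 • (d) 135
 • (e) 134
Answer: d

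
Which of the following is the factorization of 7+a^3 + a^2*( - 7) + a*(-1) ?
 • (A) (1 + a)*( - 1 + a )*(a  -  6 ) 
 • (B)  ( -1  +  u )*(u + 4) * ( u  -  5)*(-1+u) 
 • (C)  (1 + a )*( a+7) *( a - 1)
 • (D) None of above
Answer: D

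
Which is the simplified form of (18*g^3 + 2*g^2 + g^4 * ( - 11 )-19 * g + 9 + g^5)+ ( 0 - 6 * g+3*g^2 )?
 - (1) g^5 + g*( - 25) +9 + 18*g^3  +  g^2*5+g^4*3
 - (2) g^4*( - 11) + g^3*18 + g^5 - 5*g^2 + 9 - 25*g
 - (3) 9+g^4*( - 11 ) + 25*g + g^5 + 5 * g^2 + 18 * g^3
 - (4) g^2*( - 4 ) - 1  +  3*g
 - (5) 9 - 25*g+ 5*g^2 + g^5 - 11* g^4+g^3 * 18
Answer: 5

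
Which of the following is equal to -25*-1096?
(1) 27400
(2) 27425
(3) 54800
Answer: 1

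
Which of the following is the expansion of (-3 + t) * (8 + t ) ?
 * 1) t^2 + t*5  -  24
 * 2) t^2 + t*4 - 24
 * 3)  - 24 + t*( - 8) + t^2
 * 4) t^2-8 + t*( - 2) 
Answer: 1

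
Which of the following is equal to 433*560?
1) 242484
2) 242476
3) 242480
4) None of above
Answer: 3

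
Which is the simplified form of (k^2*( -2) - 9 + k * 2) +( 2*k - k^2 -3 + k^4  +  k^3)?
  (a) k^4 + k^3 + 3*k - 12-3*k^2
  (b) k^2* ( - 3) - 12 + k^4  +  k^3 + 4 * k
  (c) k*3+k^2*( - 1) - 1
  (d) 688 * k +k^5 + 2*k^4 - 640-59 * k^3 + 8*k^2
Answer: b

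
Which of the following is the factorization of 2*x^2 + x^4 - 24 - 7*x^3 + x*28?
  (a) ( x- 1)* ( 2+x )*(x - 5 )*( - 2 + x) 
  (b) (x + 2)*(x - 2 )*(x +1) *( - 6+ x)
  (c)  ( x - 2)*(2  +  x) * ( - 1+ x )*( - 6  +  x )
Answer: c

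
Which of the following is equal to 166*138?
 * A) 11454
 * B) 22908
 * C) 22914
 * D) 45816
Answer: B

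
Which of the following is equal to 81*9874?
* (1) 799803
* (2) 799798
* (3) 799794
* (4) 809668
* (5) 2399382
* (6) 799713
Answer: 3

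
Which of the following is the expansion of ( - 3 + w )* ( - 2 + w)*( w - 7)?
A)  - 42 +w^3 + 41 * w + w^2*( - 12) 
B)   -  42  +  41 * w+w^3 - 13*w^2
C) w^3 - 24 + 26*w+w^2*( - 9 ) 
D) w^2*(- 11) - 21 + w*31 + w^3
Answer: A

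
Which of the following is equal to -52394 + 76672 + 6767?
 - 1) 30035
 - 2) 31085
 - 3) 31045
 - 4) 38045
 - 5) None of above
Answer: 3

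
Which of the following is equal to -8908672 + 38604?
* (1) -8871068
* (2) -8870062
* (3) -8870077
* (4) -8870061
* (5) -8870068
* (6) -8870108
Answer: 5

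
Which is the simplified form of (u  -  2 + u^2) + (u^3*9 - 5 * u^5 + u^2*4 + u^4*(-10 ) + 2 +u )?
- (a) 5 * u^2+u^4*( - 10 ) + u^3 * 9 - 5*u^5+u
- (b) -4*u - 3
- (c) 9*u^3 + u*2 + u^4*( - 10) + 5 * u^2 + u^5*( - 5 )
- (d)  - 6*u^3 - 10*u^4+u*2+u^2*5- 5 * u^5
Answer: c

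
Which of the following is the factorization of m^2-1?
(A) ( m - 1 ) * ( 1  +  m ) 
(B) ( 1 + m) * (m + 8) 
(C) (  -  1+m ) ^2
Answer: A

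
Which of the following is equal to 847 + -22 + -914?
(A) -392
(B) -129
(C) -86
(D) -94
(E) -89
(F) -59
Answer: E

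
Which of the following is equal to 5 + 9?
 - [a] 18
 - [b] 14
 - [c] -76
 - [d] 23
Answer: b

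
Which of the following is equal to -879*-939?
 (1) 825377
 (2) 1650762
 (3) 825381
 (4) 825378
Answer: 3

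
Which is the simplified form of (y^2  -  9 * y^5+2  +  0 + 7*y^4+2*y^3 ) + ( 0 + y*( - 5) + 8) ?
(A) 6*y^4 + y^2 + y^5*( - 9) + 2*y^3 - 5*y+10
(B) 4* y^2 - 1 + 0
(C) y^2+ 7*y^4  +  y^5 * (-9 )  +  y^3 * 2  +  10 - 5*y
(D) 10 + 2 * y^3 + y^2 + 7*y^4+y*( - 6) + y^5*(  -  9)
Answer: C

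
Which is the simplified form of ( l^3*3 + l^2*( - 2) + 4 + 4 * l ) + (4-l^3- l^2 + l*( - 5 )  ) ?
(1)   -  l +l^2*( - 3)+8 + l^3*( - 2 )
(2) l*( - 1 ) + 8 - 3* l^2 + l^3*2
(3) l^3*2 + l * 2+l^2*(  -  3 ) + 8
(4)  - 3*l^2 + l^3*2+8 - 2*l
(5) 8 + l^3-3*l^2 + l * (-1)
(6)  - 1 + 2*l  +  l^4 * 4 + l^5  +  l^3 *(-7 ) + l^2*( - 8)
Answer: 2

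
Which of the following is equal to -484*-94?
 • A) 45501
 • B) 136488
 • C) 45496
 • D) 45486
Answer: C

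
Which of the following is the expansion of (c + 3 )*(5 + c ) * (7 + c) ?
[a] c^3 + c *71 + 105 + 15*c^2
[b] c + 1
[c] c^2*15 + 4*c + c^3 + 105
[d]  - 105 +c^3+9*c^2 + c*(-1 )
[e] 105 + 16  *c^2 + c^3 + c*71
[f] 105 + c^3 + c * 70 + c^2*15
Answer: a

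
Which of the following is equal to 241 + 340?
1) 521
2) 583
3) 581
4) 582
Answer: 3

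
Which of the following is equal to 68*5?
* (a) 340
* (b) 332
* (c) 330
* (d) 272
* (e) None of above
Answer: a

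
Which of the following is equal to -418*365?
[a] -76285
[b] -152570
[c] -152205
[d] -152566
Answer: b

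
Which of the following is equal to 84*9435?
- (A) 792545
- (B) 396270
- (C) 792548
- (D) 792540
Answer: D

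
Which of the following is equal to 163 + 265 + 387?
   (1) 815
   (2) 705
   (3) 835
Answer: 1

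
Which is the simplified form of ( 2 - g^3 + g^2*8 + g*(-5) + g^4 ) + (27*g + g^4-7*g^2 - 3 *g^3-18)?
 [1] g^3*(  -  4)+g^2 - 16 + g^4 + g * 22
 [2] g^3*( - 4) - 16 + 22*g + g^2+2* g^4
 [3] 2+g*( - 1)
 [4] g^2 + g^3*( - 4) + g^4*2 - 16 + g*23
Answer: 2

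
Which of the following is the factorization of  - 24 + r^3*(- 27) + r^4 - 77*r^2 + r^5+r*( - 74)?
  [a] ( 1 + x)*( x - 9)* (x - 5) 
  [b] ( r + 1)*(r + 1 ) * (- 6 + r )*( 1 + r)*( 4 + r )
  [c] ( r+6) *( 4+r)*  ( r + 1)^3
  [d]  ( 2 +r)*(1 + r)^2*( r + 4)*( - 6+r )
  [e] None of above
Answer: b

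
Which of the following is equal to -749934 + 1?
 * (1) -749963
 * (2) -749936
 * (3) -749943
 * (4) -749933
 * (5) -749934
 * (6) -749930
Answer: 4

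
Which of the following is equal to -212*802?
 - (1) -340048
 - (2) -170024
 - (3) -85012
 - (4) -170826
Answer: 2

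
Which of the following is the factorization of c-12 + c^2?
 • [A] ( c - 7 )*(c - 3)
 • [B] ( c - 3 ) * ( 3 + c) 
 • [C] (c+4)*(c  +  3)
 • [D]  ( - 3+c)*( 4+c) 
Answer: D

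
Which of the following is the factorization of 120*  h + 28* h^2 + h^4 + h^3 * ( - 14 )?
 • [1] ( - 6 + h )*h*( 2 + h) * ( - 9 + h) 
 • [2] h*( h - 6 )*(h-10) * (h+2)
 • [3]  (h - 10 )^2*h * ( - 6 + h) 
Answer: 2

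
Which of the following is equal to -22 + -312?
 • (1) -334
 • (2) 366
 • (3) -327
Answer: 1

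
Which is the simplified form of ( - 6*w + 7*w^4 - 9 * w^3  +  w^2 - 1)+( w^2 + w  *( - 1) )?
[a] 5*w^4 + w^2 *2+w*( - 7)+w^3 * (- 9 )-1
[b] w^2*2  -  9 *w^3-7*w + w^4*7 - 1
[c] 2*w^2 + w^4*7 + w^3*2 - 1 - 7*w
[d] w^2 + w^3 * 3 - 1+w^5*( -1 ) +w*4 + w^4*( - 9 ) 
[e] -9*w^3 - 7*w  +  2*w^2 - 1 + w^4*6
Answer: b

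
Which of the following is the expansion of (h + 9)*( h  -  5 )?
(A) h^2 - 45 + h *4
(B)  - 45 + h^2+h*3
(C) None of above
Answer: A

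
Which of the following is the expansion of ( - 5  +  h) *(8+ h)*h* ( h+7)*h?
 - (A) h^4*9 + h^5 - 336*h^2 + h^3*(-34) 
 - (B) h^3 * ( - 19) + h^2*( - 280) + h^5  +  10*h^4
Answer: B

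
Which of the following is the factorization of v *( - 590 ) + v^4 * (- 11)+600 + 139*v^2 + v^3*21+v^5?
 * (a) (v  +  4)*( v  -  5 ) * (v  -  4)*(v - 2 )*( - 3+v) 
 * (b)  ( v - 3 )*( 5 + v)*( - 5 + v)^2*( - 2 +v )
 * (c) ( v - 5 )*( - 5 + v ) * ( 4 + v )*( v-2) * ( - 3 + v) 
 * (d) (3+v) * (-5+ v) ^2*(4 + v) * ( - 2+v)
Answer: c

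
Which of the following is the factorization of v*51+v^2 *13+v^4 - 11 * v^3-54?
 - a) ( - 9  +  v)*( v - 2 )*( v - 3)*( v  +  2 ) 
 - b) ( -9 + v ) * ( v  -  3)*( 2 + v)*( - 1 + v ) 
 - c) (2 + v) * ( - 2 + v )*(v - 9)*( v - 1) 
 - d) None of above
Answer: b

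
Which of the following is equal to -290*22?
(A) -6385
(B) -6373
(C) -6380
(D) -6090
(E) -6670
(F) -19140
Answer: C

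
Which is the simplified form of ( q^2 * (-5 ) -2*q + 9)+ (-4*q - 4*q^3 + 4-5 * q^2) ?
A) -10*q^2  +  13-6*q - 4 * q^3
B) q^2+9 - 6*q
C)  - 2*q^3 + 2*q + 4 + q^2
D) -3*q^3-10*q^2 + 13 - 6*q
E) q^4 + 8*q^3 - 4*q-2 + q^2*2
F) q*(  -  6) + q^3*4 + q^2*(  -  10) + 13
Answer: A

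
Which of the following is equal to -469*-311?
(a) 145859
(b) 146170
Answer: a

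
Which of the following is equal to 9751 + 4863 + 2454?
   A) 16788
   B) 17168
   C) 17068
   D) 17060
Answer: C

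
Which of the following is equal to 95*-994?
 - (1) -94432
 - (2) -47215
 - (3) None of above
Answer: 3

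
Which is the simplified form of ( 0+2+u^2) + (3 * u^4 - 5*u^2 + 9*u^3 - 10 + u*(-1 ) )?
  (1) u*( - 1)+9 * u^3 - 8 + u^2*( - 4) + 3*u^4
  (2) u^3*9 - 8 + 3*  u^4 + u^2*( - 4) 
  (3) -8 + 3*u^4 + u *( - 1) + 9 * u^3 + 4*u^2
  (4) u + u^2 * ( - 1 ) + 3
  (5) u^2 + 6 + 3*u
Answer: 1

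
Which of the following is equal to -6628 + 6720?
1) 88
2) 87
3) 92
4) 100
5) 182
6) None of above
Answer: 3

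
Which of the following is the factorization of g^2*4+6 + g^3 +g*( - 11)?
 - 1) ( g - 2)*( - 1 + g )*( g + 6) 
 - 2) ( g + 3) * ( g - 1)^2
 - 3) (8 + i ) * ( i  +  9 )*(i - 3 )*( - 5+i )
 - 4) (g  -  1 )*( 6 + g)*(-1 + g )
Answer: 4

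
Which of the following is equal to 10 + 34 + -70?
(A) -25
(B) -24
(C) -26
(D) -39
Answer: C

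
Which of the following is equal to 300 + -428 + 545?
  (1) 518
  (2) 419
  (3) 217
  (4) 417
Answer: 4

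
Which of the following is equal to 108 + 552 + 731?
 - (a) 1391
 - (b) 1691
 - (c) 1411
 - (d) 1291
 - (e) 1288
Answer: a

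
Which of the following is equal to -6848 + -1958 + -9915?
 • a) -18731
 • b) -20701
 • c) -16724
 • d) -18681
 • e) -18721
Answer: e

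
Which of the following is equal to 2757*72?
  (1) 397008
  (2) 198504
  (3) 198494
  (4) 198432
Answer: 2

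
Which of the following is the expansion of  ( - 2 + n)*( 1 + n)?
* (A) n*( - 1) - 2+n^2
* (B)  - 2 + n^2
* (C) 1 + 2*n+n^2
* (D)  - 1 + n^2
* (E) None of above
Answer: A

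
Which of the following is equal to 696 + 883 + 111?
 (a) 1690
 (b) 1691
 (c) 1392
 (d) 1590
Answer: a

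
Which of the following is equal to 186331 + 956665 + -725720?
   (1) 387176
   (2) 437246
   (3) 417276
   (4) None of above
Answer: 3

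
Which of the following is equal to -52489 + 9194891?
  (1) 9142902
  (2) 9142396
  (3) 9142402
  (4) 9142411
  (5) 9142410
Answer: 3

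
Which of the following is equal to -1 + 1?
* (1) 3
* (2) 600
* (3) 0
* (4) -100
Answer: 3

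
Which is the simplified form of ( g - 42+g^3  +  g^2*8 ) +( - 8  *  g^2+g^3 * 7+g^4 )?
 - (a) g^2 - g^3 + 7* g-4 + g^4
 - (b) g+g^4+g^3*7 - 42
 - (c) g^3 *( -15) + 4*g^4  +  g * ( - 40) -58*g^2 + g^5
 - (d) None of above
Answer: d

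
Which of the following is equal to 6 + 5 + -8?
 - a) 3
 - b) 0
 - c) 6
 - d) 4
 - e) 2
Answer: a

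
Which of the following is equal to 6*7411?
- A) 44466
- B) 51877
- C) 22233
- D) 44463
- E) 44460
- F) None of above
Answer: A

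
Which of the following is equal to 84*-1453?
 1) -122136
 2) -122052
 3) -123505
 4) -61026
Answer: 2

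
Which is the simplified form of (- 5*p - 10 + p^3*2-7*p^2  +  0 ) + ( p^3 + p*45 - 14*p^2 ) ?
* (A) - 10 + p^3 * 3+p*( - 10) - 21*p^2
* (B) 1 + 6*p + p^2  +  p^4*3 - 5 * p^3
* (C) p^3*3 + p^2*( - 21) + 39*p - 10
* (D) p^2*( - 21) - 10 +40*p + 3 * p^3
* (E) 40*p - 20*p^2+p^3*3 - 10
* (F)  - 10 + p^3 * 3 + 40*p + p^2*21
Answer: D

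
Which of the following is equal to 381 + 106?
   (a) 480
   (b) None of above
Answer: b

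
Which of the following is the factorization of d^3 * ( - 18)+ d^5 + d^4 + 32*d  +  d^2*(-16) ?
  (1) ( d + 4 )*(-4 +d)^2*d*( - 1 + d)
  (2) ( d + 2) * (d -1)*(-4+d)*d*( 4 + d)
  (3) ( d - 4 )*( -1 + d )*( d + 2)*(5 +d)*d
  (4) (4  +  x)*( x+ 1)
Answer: 2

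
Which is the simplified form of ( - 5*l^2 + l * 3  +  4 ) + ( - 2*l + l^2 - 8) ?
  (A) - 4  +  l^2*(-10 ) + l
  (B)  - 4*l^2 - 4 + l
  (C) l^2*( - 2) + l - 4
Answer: B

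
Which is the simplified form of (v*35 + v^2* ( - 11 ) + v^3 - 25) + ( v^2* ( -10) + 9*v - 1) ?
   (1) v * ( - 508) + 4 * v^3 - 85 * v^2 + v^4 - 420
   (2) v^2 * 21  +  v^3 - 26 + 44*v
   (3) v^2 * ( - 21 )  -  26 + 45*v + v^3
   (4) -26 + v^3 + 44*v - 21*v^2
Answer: 4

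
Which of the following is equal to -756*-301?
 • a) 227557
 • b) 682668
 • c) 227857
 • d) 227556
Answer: d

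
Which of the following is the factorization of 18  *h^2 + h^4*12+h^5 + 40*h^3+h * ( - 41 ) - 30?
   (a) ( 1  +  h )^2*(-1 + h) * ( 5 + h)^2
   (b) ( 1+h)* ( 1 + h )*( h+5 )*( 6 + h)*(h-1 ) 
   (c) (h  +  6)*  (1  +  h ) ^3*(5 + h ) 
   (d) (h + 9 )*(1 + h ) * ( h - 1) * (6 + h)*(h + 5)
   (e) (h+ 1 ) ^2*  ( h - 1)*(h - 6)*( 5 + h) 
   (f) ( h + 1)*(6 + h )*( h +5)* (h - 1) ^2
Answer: b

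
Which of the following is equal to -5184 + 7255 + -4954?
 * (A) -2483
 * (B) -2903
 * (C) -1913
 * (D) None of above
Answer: D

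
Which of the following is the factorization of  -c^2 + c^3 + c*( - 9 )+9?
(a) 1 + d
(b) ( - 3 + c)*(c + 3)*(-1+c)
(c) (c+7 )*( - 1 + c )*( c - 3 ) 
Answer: b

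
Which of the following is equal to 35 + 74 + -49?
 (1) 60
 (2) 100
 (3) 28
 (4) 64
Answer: 1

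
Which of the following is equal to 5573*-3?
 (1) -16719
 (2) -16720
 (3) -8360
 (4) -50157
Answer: 1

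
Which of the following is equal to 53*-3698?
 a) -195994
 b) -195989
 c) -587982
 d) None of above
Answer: a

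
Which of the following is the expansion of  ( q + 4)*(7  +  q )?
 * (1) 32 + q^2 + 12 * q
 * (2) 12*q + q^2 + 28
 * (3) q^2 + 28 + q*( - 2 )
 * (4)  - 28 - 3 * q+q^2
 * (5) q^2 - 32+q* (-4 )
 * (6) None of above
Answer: 6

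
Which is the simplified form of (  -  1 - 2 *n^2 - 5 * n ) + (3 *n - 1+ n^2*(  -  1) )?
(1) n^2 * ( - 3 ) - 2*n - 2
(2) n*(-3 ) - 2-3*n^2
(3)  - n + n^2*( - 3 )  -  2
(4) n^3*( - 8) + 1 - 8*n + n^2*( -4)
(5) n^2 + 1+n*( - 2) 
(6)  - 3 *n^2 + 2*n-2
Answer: 1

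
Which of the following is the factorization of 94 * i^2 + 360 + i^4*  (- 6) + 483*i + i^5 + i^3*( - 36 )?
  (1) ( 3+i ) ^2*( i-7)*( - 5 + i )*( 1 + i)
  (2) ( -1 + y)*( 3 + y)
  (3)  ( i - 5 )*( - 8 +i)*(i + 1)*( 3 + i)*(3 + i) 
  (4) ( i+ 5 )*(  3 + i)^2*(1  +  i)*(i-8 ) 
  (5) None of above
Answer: 3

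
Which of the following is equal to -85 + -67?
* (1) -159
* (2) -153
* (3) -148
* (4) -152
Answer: 4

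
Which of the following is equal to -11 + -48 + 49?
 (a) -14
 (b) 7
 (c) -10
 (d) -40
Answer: c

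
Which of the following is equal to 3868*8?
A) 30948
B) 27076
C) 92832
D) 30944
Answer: D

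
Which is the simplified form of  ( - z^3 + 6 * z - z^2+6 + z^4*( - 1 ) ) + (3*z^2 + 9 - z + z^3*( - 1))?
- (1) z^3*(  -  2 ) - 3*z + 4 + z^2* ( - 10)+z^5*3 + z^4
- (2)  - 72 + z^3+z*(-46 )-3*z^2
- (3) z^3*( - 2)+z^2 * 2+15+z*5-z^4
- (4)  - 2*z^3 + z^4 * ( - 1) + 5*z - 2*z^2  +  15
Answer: 3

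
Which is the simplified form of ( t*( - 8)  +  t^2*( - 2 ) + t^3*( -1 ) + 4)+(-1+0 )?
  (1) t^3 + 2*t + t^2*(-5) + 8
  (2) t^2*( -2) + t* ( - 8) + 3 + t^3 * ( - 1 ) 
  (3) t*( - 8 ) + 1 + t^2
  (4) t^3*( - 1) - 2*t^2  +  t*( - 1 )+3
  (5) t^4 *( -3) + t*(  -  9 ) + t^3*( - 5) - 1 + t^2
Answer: 2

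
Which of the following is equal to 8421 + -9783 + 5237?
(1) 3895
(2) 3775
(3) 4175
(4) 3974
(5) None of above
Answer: 5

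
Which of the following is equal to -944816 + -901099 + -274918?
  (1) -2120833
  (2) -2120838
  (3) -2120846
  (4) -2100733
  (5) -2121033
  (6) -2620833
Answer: 1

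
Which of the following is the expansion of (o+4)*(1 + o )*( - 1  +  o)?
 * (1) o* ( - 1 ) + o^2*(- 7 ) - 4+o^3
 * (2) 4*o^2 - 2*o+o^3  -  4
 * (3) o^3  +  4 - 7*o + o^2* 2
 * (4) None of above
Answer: 4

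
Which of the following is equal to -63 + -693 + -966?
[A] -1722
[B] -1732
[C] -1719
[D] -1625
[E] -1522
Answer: A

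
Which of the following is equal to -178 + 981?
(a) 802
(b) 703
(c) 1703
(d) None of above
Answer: d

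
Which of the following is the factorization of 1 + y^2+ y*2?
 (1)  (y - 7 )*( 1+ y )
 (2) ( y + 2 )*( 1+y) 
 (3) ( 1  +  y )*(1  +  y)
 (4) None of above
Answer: 3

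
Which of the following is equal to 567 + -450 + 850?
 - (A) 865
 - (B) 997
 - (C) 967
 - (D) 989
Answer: C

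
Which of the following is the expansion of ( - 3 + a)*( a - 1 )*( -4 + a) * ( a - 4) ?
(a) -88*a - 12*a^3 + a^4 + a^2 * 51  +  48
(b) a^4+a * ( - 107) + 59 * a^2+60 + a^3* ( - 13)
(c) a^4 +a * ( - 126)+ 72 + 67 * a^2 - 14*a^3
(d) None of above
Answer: a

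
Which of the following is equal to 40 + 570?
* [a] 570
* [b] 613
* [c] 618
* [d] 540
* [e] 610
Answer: e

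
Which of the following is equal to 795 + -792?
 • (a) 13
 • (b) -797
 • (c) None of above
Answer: c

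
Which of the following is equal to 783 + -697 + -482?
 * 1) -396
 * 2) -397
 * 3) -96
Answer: 1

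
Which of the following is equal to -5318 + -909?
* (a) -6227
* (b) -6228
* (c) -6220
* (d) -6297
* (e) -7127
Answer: a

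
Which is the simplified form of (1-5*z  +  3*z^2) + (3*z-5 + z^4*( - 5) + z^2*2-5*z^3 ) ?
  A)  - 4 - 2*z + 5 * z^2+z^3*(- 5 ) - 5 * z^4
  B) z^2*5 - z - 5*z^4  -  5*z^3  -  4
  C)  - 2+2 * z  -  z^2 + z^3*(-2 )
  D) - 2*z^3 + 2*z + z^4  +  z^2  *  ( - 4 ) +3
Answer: A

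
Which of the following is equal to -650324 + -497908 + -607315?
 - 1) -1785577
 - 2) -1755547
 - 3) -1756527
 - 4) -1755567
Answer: 2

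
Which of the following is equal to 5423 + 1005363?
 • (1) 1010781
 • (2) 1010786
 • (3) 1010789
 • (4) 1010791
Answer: 2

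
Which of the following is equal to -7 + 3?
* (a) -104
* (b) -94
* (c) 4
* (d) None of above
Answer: d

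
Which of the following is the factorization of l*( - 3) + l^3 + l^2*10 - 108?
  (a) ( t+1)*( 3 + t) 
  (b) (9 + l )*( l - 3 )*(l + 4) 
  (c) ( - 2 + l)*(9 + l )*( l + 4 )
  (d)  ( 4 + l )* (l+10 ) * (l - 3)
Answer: b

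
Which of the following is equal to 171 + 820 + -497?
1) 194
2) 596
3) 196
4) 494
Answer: 4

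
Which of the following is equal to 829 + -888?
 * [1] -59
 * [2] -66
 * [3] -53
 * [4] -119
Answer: 1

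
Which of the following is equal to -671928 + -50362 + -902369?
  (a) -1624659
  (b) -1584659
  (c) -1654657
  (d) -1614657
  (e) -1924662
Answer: a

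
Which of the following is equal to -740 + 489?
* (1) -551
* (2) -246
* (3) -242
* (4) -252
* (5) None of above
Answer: 5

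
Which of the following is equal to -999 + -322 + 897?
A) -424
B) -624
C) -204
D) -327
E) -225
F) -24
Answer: A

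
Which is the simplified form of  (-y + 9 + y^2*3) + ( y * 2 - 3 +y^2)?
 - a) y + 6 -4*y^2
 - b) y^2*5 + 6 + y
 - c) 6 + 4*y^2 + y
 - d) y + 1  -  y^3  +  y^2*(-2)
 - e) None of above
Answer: c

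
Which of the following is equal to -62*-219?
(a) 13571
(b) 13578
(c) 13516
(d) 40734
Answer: b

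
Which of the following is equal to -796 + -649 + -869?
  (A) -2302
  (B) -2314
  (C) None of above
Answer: B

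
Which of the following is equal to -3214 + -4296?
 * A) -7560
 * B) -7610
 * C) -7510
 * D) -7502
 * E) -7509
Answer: C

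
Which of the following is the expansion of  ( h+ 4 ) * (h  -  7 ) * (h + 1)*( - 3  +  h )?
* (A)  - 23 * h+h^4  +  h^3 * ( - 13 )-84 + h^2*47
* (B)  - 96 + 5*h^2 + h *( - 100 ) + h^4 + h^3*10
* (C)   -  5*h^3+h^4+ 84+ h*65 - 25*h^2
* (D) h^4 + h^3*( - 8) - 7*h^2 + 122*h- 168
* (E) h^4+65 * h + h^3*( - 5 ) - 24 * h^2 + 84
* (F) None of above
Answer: C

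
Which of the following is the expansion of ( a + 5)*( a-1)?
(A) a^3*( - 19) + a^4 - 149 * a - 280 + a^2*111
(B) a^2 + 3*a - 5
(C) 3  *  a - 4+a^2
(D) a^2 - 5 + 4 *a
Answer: D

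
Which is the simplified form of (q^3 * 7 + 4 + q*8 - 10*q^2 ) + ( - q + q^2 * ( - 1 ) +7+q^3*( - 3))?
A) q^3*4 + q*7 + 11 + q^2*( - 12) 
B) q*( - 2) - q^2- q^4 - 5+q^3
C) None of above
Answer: C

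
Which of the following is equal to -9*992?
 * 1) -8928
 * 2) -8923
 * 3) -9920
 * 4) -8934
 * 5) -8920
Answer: 1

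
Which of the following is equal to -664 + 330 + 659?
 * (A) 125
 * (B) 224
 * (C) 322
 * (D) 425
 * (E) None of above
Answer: E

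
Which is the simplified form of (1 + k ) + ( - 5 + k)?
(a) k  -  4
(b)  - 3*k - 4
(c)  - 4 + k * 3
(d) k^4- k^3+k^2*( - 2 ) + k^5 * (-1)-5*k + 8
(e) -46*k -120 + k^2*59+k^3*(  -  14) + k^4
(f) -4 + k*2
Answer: f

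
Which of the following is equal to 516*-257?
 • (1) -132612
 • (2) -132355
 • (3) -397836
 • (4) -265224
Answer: 1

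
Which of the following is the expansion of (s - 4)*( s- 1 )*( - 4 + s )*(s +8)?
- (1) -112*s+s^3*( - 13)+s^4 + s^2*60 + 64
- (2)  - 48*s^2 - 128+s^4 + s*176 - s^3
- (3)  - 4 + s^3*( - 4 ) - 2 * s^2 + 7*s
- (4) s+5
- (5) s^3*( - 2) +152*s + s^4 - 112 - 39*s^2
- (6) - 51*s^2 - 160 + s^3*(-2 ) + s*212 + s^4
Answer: 2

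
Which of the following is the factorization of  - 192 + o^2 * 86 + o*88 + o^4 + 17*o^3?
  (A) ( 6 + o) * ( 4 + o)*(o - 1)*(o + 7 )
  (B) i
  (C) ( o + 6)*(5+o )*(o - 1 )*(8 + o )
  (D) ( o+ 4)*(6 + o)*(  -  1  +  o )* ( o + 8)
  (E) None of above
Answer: D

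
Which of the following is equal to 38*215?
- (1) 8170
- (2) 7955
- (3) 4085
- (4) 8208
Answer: 1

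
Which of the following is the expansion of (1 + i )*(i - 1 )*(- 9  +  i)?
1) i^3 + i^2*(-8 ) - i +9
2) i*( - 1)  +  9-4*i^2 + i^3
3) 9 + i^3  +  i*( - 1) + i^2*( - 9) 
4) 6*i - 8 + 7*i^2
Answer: 3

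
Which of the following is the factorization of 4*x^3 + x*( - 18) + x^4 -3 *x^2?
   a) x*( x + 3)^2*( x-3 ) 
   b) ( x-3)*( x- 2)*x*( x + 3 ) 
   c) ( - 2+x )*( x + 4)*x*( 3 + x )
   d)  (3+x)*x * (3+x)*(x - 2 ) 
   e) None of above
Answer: d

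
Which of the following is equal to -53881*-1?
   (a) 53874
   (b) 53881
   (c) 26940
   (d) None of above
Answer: b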